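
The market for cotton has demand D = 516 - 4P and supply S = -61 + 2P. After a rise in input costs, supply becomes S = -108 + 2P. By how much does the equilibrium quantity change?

Original equilibrium: P* = 577/6, Q* = 394/3.
New equilibrium: 516 - 4P = -108 + 2P, so 624 = 6P and P' = 104; Q' = 516 − 4(104) = 100.
Change in quantity: 100 − 394/3 = -94/3.

ΔQ = -94/3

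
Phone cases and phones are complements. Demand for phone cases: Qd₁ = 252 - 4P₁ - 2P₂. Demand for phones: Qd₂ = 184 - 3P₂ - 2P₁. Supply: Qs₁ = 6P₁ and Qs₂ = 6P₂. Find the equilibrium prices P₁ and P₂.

P₁ = 950/43, P₂ = 668/43

Market 1: 252 - 4P₁ - 2P₂ = 6P₁ → 10P₁ + 2P₂ = 252.
Market 2: 9P₂ + 2P₁ = 184.
Eliminating P₂: 9×(1) − 2×(2) gives 86P₁ = 1900, so P₁ = 950/43.
Back-substitute into (2): P₂ = (184 − 2×950/43) / 9 = 668/43.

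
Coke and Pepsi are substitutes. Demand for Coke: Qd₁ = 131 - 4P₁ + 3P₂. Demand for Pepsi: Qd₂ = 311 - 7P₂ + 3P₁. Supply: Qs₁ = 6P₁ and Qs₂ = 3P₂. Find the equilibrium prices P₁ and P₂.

Market 1: 131 - 4P₁ + 3P₂ = 6P₁ → 10P₁ - 3P₂ = 131.
Market 2: 10P₂ - 3P₁ = 311.
Eliminating P₂: 10×(1) + 3×(2) gives 91P₁ = 2243, so P₁ = 2243/91.
Back-substitute into (2): P₂ = (311 + 3×2243/91) / 10 = 3503/91.

P₁ = 2243/91, P₂ = 3503/91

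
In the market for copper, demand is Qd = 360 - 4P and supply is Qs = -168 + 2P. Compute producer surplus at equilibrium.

Producer surplus = 16

Equilibrium: 360 - 4P = -168 + 2P gives P* = 88, Q* = 8.
Supply starts at P = 84 (where Qs = 0).
PS = ½(88 − 84)(8) = 16.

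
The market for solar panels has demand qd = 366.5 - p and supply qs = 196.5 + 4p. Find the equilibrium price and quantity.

Set qd = qs: 366.5 - p = 196.5 + 4p.
170 = 5p, so p* = 34.
q* = 366.5 − 1(34) = 332.5.

p* = 34, q* = 332.5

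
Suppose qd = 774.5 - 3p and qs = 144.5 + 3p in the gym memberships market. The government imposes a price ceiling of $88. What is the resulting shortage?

Equilibrium price would be p* = 105, so the ceiling at 88 binds.
At p = 88: qd = 774.5 − 3(88) = 510.5, qs = 144.5 + 3(88) = 408.5.
Shortage = 510.5 − 408.5 = 102.

Shortage = 102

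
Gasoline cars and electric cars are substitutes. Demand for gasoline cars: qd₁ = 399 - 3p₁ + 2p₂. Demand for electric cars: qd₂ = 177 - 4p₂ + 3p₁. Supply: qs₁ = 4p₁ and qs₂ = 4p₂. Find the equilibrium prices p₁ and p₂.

p₁ = 70.92, p₂ = 48.72

Market 1: 399 - 3p₁ + 2p₂ = 4p₁ → 7p₁ - 2p₂ = 399.
Market 2: 8p₂ - 3p₁ = 177.
Eliminating p₂: 8×(1) + 2×(2) gives 50p₁ = 3546, so p₁ = 70.92.
Back-substitute into (2): p₂ = (177 + 3×70.92) / 8 = 48.72.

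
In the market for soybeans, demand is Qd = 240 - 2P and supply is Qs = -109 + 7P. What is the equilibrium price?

Set Qd = Qs: 240 - 2P = -109 + 7P.
349 = 9P, so P* = 349/9.
Q* = 240 − 2(349/9) = 1462/9.

P* = 349/9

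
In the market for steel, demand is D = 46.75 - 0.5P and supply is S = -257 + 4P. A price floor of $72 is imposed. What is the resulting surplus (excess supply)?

Equilibrium price would be P* = 67.5, so the floor at 72 binds.
At P = 72: D = 10.75, S = 31.
Surplus = 31 − 10.75 = 20.25.

Surplus = 20.25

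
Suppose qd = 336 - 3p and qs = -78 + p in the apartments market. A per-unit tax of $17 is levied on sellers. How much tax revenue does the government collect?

Tax revenue = 216.75

Pre-tax equilibrium: p* = 103.5, q* = 25.5.
Tax on sellers shifts supply to qs = -78 + 1(p − 17) = -95 + p.
336 - 3p = -95 + p gives buyer price pb = 107.75; sellers receive ps = 107.75 − 17 = 90.75.
New quantity: q = 336 − 3(107.75) = 12.75.
Revenue = 17 × 12.75 = 216.75.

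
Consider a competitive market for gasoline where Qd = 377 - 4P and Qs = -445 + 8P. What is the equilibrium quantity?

Q* = 103

Set Qd = Qs: 377 - 4P = -445 + 8P.
822 = 12P, so P* = 68.5.
Q* = 377 − 4(68.5) = 103.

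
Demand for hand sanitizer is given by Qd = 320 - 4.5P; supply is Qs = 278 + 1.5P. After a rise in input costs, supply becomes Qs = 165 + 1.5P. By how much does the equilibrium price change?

ΔP = 113/6

Original equilibrium: P* = 7, Q* = 288.5.
New equilibrium: 320 - 4.5P = 165 + 1.5P, so 155 = 6P and P' = 155/6; Q' = 320 − 4.5(155/6) = 203.75.
Change in price: 155/6 − 7 = 113/6.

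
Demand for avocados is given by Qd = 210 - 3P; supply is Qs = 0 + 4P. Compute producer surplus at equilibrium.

Producer surplus = 1800

Equilibrium: 210 - 3P = 0 + 4P gives P* = 30, Q* = 120.
Supply starts at P = 0 (where Qs = 0).
PS = ½(30 − 0)(120) = 1800.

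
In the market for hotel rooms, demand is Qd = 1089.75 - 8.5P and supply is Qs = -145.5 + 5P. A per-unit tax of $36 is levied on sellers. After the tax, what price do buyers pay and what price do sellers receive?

Pre-tax equilibrium: P* = 91.5, Q* = 312.
Tax on sellers shifts supply to Qs = -145.5 + 5(P − 36) = -325.5 + 5P.
1089.75 - 8.5P = -325.5 + 5P gives buyer price Pb = 629/6; sellers receive Ps = 629/6 − 36 = 413/6.
New quantity: Q = 1089.75 − 8.5(629/6) = 596/3.

Buyers pay 629/6, sellers receive 413/6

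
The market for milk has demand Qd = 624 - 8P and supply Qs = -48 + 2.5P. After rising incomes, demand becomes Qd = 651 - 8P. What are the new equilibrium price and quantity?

P' = 466/7, Q' = 829/7

Original equilibrium: P* = 64, Q* = 112.
New equilibrium: 651 - 8P = -48 + 2.5P, so 699 = 10.5P and P' = 466/7; Q' = 651 − 8(466/7) = 829/7.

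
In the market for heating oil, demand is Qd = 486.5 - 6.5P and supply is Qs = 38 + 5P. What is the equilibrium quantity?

Q* = 233

Set Qd = Qs: 486.5 - 6.5P = 38 + 5P.
448.5 = 11.5P, so P* = 39.
Q* = 486.5 − 6.5(39) = 233.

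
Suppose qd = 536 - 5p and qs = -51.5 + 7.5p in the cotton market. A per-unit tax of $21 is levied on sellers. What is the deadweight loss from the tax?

Pre-tax equilibrium: p* = 47, q* = 301.
Tax on sellers shifts supply to qs = -51.5 + 7.5(p − 21) = -209 + 7.5p.
536 - 5p = -209 + 7.5p gives buyer price pb = 59.6; sellers receive ps = 59.6 − 21 = 38.6.
New quantity: q = 536 − 5(59.6) = 238.
DWL = ½ × 21 × (301 − 238) = 661.5.

Deadweight loss = 661.5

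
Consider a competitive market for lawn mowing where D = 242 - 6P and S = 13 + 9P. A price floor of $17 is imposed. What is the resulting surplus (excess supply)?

Equilibrium price would be P* = 229/15, so the floor at 17 binds.
At P = 17: D = 140, S = 166.
Surplus = 166 − 140 = 26.

Surplus = 26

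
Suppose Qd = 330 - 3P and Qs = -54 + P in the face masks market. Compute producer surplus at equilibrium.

Producer surplus = 882

Equilibrium: 330 - 3P = -54 + P gives P* = 96, Q* = 42.
Supply starts at P = 54 (where Qs = 0).
PS = ½(96 − 54)(42) = 882.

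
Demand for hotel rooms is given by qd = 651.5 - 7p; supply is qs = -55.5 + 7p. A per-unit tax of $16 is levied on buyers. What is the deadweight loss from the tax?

Pre-tax equilibrium: p* = 50.5, q* = 298.
Tax on buyers shifts demand to qd = 651.5 − 7(p + 16) = 539.5 - 7p.
539.5 - 7p = -55.5 + 7p gives seller price ps = 42.5; buyers pay pb = 42.5 + 16 = 58.5.
New quantity: q = 651.5 − 7(58.5) = 242.
DWL = ½ × 16 × (298 − 242) = 448.

Deadweight loss = 448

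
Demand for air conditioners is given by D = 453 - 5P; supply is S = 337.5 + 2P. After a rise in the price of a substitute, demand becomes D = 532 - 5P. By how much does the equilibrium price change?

ΔP = 79/7

Original equilibrium: P* = 16.5, Q* = 370.5.
New equilibrium: 532 - 5P = 337.5 + 2P, so 194.5 = 7P and P' = 389/14; Q' = 532 − 5(389/14) = 5503/14.
Change in price: 389/14 − 16.5 = 79/7.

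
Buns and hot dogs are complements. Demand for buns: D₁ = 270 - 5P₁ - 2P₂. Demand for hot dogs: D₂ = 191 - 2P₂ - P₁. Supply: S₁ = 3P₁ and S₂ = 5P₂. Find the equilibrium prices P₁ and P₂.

Market 1: 270 - 5P₁ - 2P₂ = 3P₁ → 8P₁ + 2P₂ = 270.
Market 2: 7P₂ + P₁ = 191.
Eliminating P₂: 7×(1) − 2×(2) gives 54P₁ = 1508, so P₁ = 754/27.
Back-substitute into (2): P₂ = (191 − 1×754/27) / 7 = 629/27.

P₁ = 754/27, P₂ = 629/27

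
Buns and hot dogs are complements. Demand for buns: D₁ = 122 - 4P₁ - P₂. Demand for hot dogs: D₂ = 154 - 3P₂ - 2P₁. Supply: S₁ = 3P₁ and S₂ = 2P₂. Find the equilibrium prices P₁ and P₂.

P₁ = 152/11, P₂ = 278/11

Market 1: 122 - 4P₁ - P₂ = 3P₁ → 7P₁ + P₂ = 122.
Market 2: 5P₂ + 2P₁ = 154.
Eliminating P₂: 5×(1) − 1×(2) gives 33P₁ = 456, so P₁ = 152/11.
Back-substitute into (2): P₂ = (154 − 2×152/11) / 5 = 278/11.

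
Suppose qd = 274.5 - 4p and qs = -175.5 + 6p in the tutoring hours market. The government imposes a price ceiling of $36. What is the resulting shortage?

Equilibrium price would be p* = 45, so the ceiling at 36 binds.
At p = 36: qd = 274.5 − 4(36) = 130.5, qs = -175.5 + 6(36) = 40.5.
Shortage = 130.5 − 40.5 = 90.

Shortage = 90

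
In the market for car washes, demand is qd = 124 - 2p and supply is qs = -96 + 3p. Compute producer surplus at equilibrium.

Producer surplus = 216

Equilibrium: 124 - 2p = -96 + 3p gives p* = 44, q* = 36.
Supply starts at p = 32 (where qs = 0).
PS = ½(44 − 32)(36) = 216.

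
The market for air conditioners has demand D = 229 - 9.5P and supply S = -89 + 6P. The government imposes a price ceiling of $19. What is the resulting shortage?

Equilibrium price would be P* = 636/31, so the ceiling at 19 binds.
At P = 19: D = 229 − 9.5(19) = 48.5, S = -89 + 6(19) = 25.
Shortage = 48.5 − 25 = 23.5.

Shortage = 23.5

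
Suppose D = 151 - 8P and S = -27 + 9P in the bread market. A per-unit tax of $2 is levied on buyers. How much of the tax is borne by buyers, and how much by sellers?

Pre-tax equilibrium: P* = 178/17, Q* = 1143/17.
Tax on buyers shifts demand to D = 151 − 8(P + 2) = 135 - 8P.
135 - 8P = -27 + 9P gives seller price Ps = 162/17; buyers pay Pb = 162/17 + 2 = 196/17.
New quantity: Q = 151 − 8(196/17) = 999/17.
Buyer burden = 196/17 − 178/17 = 18/17; seller burden = 178/17 − 162/17 = 16/17.

Buyers bear 18/17, sellers bear 16/17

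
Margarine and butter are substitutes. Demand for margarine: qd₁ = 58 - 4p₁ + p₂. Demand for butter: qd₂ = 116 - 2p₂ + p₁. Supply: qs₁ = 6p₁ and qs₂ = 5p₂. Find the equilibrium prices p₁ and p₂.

Market 1: 58 - 4p₁ + p₂ = 6p₁ → 10p₁ - p₂ = 58.
Market 2: 7p₂ - p₁ = 116.
Eliminating p₂: 7×(1) + 1×(2) gives 69p₁ = 522, so p₁ = 174/23.
Back-substitute into (2): p₂ = (116 + 1×174/23) / 7 = 406/23.

p₁ = 174/23, p₂ = 406/23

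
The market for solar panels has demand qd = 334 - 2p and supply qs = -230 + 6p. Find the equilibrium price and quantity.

p* = 70.5, q* = 193

Set qd = qs: 334 - 2p = -230 + 6p.
564 = 8p, so p* = 70.5.
q* = 334 − 2(70.5) = 193.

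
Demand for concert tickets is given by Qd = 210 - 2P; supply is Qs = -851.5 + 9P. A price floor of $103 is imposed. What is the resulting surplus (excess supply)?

Equilibrium price would be P* = 96.5, so the floor at 103 binds.
At P = 103: Qd = 4, Qs = 75.5.
Surplus = 75.5 − 4 = 71.5.

Surplus = 71.5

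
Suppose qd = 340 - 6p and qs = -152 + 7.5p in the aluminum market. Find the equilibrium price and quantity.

Set qd = qs: 340 - 6p = -152 + 7.5p.
492 = 13.5p, so p* = 328/9.
q* = 340 − 6(328/9) = 364/3.

p* = 328/9, q* = 364/3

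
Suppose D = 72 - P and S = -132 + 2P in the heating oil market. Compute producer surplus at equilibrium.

Equilibrium: 72 - P = -132 + 2P gives P* = 68, Q* = 4.
Supply starts at P = 66 (where S = 0).
PS = ½(68 − 66)(4) = 4.

Producer surplus = 4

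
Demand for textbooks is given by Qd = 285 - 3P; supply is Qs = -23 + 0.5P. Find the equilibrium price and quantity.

Set Qd = Qs: 285 - 3P = -23 + 0.5P.
308 = 3.5P, so P* = 88.
Q* = 285 − 3(88) = 21.

P* = 88, Q* = 21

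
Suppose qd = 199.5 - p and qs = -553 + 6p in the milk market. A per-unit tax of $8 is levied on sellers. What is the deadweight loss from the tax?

Deadweight loss = 192/7

Pre-tax equilibrium: p* = 107.5, q* = 92.
Tax on sellers shifts supply to qs = -553 + 6(p − 8) = -601 + 6p.
199.5 - p = -601 + 6p gives buyer price pb = 1601/14; sellers receive ps = 1601/14 − 8 = 1489/14.
New quantity: q = 199.5 − 1(1601/14) = 596/7.
DWL = ½ × 8 × (92 − 596/7) = 192/7.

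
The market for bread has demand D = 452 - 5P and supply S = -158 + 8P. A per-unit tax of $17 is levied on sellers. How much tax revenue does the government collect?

Tax revenue = 36482/13

Pre-tax equilibrium: P* = 610/13, Q* = 2826/13.
Tax on sellers shifts supply to S = -158 + 8(P − 17) = -294 + 8P.
452 - 5P = -294 + 8P gives buyer price Pb = 746/13; sellers receive Ps = 746/13 − 17 = 525/13.
New quantity: Q = 452 − 5(746/13) = 2146/13.
Revenue = 17 × 2146/13 = 36482/13.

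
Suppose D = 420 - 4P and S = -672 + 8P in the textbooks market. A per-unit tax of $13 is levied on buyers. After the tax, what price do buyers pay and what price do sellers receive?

Pre-tax equilibrium: P* = 91, Q* = 56.
Tax on buyers shifts demand to D = 420 − 4(P + 13) = 368 - 4P.
368 - 4P = -672 + 8P gives seller price Ps = 260/3; buyers pay Pb = 260/3 + 13 = 299/3.
New quantity: Q = 420 − 4(299/3) = 64/3.

Buyers pay 299/3, sellers receive 260/3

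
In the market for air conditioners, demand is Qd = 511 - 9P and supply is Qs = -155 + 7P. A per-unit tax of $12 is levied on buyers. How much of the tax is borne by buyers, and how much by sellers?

Buyers bear $5.25, sellers bear $6.75

Pre-tax equilibrium: P* = 41.625, Q* = 136.375.
Tax on buyers shifts demand to Qd = 511 − 9(P + 12) = 403 - 9P.
403 - 9P = -155 + 7P gives seller price Ps = 34.875; buyers pay Pb = 34.875 + 12 = 46.875.
New quantity: Q = 511 − 9(46.875) = 89.125.
Buyer burden = 46.875 − 41.625 = 5.25; seller burden = 41.625 − 34.875 = 6.75.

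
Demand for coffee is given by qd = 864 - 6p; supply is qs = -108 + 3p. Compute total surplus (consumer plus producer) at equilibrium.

Equilibrium: 864 - 6p = -108 + 3p gives p* = 108, q* = 216.
Demand choke price: p = 144; supply starts at p = 36.
CS = ½(144 − 108)(216) = 3888; PS = ½(108 − 36)(216) = 7776.

Total surplus = 11664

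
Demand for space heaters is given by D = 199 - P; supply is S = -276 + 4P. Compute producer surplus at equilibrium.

Producer surplus = 1352

Equilibrium: 199 - P = -276 + 4P gives P* = 95, Q* = 104.
Supply starts at P = 69 (where S = 0).
PS = ½(95 − 69)(104) = 1352.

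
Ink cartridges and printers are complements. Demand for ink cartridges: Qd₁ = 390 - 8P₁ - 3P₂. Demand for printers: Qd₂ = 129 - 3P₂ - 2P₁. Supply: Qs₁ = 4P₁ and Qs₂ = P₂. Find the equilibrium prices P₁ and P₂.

Market 1: 390 - 8P₁ - 3P₂ = 4P₁ → 12P₁ + 3P₂ = 390.
Market 2: 4P₂ + 2P₁ = 129.
Eliminating P₂: 4×(1) − 3×(2) gives 42P₁ = 1173, so P₁ = 391/14.
Back-substitute into (2): P₂ = (129 − 2×391/14) / 4 = 128/7.

P₁ = 391/14, P₂ = 128/7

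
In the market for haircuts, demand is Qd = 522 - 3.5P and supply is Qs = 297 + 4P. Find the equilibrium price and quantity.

Set Qd = Qs: 522 - 3.5P = 297 + 4P.
225 = 7.5P, so P* = 30.
Q* = 522 − 3.5(30) = 417.

P* = 30, Q* = 417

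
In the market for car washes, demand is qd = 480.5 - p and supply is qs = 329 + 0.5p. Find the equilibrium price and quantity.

p* = 101, q* = 379.5

Set qd = qs: 480.5 - p = 329 + 0.5p.
151.5 = 1.5p, so p* = 101.
q* = 480.5 − 1(101) = 379.5.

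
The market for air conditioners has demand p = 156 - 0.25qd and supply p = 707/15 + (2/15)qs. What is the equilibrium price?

Set the two price expressions equal: 156 - 0.25q = 707/15 + (2/15)q.
1633/15 = (23/60)q, so q* = 284.
p* = 156 − (0.25)(284) = 85.

p* = 85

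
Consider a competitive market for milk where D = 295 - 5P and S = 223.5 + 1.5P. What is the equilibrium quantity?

Q* = 240

Set D = S: 295 - 5P = 223.5 + 1.5P.
71.5 = 6.5P, so P* = 11.
Q* = 295 − 5(11) = 240.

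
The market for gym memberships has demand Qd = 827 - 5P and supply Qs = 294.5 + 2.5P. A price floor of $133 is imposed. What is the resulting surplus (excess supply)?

Equilibrium price would be P* = 71, so the floor at 133 binds.
At P = 133: Qd = 162, Qs = 627.
Surplus = 627 − 162 = 465.

Surplus = 465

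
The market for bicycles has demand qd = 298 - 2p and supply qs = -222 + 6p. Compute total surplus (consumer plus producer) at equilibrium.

Equilibrium: 298 - 2p = -222 + 6p gives p* = 65, q* = 168.
Demand choke price: p = 149; supply starts at p = 37.
CS = ½(149 − 65)(168) = 7056; PS = ½(65 − 37)(168) = 2352.

Total surplus = 9408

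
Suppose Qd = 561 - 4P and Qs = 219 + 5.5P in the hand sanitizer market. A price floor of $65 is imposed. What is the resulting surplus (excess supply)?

Surplus = 275.5

Equilibrium price would be P* = 36, so the floor at 65 binds.
At P = 65: Qd = 301, Qs = 576.5.
Surplus = 576.5 − 301 = 275.5.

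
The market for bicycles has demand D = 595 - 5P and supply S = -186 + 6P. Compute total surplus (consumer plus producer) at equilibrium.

Total surplus = 10560

Equilibrium: 595 - 5P = -186 + 6P gives P* = 71, Q* = 240.
Demand choke price: P = 119; supply starts at P = 31.
CS = ½(119 − 71)(240) = 5760; PS = ½(71 − 31)(240) = 4800.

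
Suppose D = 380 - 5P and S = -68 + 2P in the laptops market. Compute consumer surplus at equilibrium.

Equilibrium: 380 - 5P = -68 + 2P gives P* = 64, Q* = 60.
Demand choke price (D = 0): P = 76.
CS = ½(76 − 64)(60) = 360.

Consumer surplus = 360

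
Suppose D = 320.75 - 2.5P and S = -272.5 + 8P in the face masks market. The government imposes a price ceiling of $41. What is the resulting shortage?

Shortage = 162.75

Equilibrium price would be P* = 56.5, so the ceiling at 41 binds.
At P = 41: D = 320.75 − 2.5(41) = 218.25, S = -272.5 + 8(41) = 55.5.
Shortage = 218.25 − 55.5 = 162.75.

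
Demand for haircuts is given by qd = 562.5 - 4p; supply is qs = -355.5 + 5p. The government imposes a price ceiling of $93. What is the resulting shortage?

Shortage = 81

Equilibrium price would be p* = 102, so the ceiling at 93 binds.
At p = 93: qd = 562.5 − 4(93) = 190.5, qs = -355.5 + 5(93) = 109.5.
Shortage = 190.5 − 109.5 = 81.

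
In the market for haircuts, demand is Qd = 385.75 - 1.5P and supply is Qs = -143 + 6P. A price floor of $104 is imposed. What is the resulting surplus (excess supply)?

Surplus = 251.25

Equilibrium price would be P* = 70.5, so the floor at 104 binds.
At P = 104: Qd = 229.75, Qs = 481.
Surplus = 481 − 229.75 = 251.25.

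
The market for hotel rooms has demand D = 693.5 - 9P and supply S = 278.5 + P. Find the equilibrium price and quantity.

Set D = S: 693.5 - 9P = 278.5 + P.
415 = 10P, so P* = 41.5.
Q* = 693.5 − 9(41.5) = 320.

P* = 41.5, Q* = 320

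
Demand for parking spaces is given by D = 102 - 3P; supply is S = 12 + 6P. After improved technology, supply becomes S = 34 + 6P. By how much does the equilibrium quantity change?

Original equilibrium: P* = 10, Q* = 72.
New equilibrium: 102 - 3P = 34 + 6P, so 68 = 9P and P' = 68/9; Q' = 102 − 3(68/9) = 238/3.
Change in quantity: 238/3 − 72 = 22/3.

ΔQ = 22/3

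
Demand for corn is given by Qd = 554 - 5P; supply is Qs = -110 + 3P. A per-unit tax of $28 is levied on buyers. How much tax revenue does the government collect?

Tax revenue = 2422

Pre-tax equilibrium: P* = 83, Q* = 139.
Tax on buyers shifts demand to Qd = 554 − 5(P + 28) = 414 - 5P.
414 - 5P = -110 + 3P gives seller price Ps = 65.5; buyers pay Pb = 65.5 + 28 = 93.5.
New quantity: Q = 554 − 5(93.5) = 86.5.
Revenue = 28 × 86.5 = 2422.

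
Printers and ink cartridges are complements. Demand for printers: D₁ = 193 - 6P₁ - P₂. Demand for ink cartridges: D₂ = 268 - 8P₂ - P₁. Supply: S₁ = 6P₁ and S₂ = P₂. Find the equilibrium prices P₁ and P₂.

Market 1: 193 - 6P₁ - P₂ = 6P₁ → 12P₁ + P₂ = 193.
Market 2: 9P₂ + P₁ = 268.
Eliminating P₂: 9×(1) − 1×(2) gives 107P₁ = 1469, so P₁ = 1469/107.
Back-substitute into (2): P₂ = (268 − 1×1469/107) / 9 = 3023/107.

P₁ = 1469/107, P₂ = 3023/107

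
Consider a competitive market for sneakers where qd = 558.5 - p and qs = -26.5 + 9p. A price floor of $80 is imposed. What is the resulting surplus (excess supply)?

Equilibrium price would be p* = 58.5, so the floor at 80 binds.
At p = 80: qd = 478.5, qs = 693.5.
Surplus = 693.5 − 478.5 = 215.

Surplus = 215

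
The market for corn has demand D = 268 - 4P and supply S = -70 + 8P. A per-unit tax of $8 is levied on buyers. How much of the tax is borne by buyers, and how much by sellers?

Pre-tax equilibrium: P* = 169/6, Q* = 466/3.
Tax on buyers shifts demand to D = 268 − 4(P + 8) = 236 - 4P.
236 - 4P = -70 + 8P gives seller price Ps = 25.5; buyers pay Pb = 25.5 + 8 = 33.5.
New quantity: Q = 268 − 4(33.5) = 134.
Buyer burden = 33.5 − 169/6 = 16/3; seller burden = 169/6 − 25.5 = 8/3.

Buyers bear 16/3, sellers bear 8/3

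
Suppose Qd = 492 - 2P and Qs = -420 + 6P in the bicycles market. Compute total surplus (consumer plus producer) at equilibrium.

Equilibrium: 492 - 2P = -420 + 6P gives P* = 114, Q* = 264.
Demand choke price: P = 246; supply starts at P = 70.
CS = ½(246 − 114)(264) = 17424; PS = ½(114 − 70)(264) = 5808.

Total surplus = 23232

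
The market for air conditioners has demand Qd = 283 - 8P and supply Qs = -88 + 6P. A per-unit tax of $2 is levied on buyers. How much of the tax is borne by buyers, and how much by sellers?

Buyers bear 6/7, sellers bear 8/7

Pre-tax equilibrium: P* = 26.5, Q* = 71.
Tax on buyers shifts demand to Qd = 283 − 8(P + 2) = 267 - 8P.
267 - 8P = -88 + 6P gives seller price Ps = 355/14; buyers pay Pb = 355/14 + 2 = 383/14.
New quantity: Q = 283 − 8(383/14) = 449/7.
Buyer burden = 383/14 − 26.5 = 6/7; seller burden = 26.5 − 355/14 = 8/7.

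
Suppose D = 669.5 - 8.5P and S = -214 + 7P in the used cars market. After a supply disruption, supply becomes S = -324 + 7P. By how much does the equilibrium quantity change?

Original equilibrium: P* = 57, Q* = 185.
New equilibrium: 669.5 - 8.5P = -324 + 7P, so 993.5 = 15.5P and P' = 1987/31; Q' = 669.5 − 8.5(1987/31) = 3865/31.
Change in quantity: 3865/31 − 185 = -1870/31.

ΔQ = -1870/31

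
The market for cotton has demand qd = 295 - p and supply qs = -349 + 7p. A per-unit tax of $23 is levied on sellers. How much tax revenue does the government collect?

Pre-tax equilibrium: p* = 80.5, q* = 214.5.
Tax on sellers shifts supply to qs = -349 + 7(p − 23) = -510 + 7p.
295 - p = -510 + 7p gives buyer price pb = 100.625; sellers receive ps = 100.625 − 23 = 77.625.
New quantity: q = 295 − 1(100.625) = 194.375.
Revenue = 23 × 194.375 = 4470.625.

Tax revenue = 4470.625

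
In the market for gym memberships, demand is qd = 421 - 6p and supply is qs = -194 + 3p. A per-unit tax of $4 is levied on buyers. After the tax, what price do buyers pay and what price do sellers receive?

Buyers pay 209/3, sellers receive 197/3

Pre-tax equilibrium: p* = 205/3, q* = 11.
Tax on buyers shifts demand to qd = 421 − 6(p + 4) = 397 - 6p.
397 - 6p = -194 + 3p gives seller price ps = 197/3; buyers pay pb = 197/3 + 4 = 209/3.
New quantity: q = 421 − 6(209/3) = 3.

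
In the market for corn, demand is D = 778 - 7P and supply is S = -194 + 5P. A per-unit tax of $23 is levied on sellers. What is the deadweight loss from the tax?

Deadweight loss = 18515/24

Pre-tax equilibrium: P* = 81, Q* = 211.
Tax on sellers shifts supply to S = -194 + 5(P − 23) = -309 + 5P.
778 - 7P = -309 + 5P gives buyer price Pb = 1087/12; sellers receive Ps = 1087/12 − 23 = 811/12.
New quantity: Q = 778 − 7(1087/12) = 1727/12.
DWL = ½ × 23 × (211 − 1727/12) = 18515/24.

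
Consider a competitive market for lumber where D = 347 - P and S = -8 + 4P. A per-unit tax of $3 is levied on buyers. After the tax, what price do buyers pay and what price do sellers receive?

Buyers pay $73.4, sellers receive $70.4

Pre-tax equilibrium: P* = 71, Q* = 276.
Tax on buyers shifts demand to D = 347 − 1(P + 3) = 344 - P.
344 - P = -8 + 4P gives seller price Ps = 70.4; buyers pay Pb = 70.4 + 3 = 73.4.
New quantity: Q = 347 − 1(73.4) = 273.6.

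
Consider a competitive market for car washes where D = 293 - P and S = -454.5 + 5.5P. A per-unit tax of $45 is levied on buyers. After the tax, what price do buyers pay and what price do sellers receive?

Pre-tax equilibrium: P* = 115, Q* = 178.
Tax on buyers shifts demand to D = 293 − 1(P + 45) = 248 - P.
248 - P = -454.5 + 5.5P gives seller price Ps = 1405/13; buyers pay Pb = 1405/13 + 45 = 1990/13.
New quantity: Q = 293 − 1(1990/13) = 1819/13.

Buyers pay 1990/13, sellers receive 1405/13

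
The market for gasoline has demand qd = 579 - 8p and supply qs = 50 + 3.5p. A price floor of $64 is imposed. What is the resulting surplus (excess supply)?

Surplus = 207

Equilibrium price would be p* = 46, so the floor at 64 binds.
At p = 64: qd = 67, qs = 274.
Surplus = 274 − 67 = 207.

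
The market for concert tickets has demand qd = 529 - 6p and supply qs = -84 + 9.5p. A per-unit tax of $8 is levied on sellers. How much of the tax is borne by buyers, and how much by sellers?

Buyers bear 152/31, sellers bear 96/31

Pre-tax equilibrium: p* = 1226/31, q* = 9043/31.
Tax on sellers shifts supply to qs = -84 + 9.5(p − 8) = -160 + 9.5p.
529 - 6p = -160 + 9.5p gives buyer price pb = 1378/31; sellers receive ps = 1378/31 − 8 = 1130/31.
New quantity: q = 529 − 6(1378/31) = 8131/31.
Buyer burden = 1378/31 − 1226/31 = 152/31; seller burden = 1226/31 − 1130/31 = 96/31.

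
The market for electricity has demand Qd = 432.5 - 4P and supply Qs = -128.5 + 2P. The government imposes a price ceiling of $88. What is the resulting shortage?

Equilibrium price would be P* = 93.5, so the ceiling at 88 binds.
At P = 88: Qd = 432.5 − 4(88) = 80.5, Qs = -128.5 + 2(88) = 47.5.
Shortage = 80.5 − 47.5 = 33.

Shortage = 33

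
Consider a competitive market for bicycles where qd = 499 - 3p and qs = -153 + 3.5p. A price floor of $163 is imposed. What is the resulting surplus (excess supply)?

Surplus = 407.5

Equilibrium price would be p* = 1304/13, so the floor at 163 binds.
At p = 163: qd = 10, qs = 417.5.
Surplus = 417.5 − 10 = 407.5.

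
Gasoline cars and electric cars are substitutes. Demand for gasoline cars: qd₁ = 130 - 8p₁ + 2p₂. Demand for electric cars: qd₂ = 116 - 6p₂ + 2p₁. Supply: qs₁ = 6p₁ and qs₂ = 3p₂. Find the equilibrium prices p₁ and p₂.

Market 1: 130 - 8p₁ + 2p₂ = 6p₁ → 14p₁ - 2p₂ = 130.
Market 2: 9p₂ - 2p₁ = 116.
Eliminating p₂: 9×(1) + 2×(2) gives 122p₁ = 1402, so p₁ = 701/61.
Back-substitute into (2): p₂ = (116 + 2×701/61) / 9 = 942/61.

p₁ = 701/61, p₂ = 942/61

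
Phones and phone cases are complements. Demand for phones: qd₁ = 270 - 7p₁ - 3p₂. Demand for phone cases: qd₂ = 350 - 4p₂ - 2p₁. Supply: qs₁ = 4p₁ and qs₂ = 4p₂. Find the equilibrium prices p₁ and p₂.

Market 1: 270 - 7p₁ - 3p₂ = 4p₁ → 11p₁ + 3p₂ = 270.
Market 2: 8p₂ + 2p₁ = 350.
Eliminating p₂: 8×(1) − 3×(2) gives 82p₁ = 1110, so p₁ = 555/41.
Back-substitute into (2): p₂ = (350 − 2×555/41) / 8 = 1655/41.

p₁ = 555/41, p₂ = 1655/41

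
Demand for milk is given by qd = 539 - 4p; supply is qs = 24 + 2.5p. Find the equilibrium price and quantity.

Set qd = qs: 539 - 4p = 24 + 2.5p.
515 = 6.5p, so p* = 1030/13.
q* = 539 − 4(1030/13) = 2887/13.

p* = 1030/13, q* = 2887/13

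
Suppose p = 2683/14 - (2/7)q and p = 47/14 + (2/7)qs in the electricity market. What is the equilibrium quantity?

Set the two price expressions equal: 2683/14 - (2/7)q = 47/14 + (2/7)q.
1318/7 = (4/7)q, so q* = 329.5.
p* = 2683/14 − (2/7)(329.5) = 97.5.

q* = 329.5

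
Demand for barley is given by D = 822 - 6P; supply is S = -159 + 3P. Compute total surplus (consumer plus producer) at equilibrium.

Equilibrium: 822 - 6P = -159 + 3P gives P* = 109, Q* = 168.
Demand choke price: P = 137; supply starts at P = 53.
CS = ½(137 − 109)(168) = 2352; PS = ½(109 − 53)(168) = 4704.

Total surplus = 7056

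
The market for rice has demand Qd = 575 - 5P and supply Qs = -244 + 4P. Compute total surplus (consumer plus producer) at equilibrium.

Equilibrium: 575 - 5P = -244 + 4P gives P* = 91, Q* = 120.
Demand choke price: P = 115; supply starts at P = 61.
CS = ½(115 − 91)(120) = 1440; PS = ½(91 − 61)(120) = 1800.

Total surplus = 3240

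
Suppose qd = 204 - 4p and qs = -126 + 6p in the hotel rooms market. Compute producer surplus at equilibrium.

Equilibrium: 204 - 4p = -126 + 6p gives p* = 33, q* = 72.
Supply starts at p = 21 (where qs = 0).
PS = ½(33 − 21)(72) = 432.

Producer surplus = 432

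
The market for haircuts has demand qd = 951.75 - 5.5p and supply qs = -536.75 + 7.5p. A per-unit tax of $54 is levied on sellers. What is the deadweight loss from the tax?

Deadweight loss = 120285/26

Pre-tax equilibrium: p* = 114.5, q* = 322.
Tax on sellers shifts supply to qs = -536.75 + 7.5(p − 54) = -941.75 + 7.5p.
951.75 - 5.5p = -941.75 + 7.5p gives buyer price pb = 3787/26; sellers receive ps = 3787/26 − 54 = 2383/26.
New quantity: q = 951.75 − 5.5(3787/26) = 3917/26.
DWL = ½ × 54 × (322 − 3917/26) = 120285/26.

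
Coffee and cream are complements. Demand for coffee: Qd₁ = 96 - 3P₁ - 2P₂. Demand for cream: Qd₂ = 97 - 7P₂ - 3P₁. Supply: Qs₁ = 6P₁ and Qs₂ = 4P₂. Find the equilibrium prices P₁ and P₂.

P₁ = 862/93, P₂ = 195/31

Market 1: 96 - 3P₁ - 2P₂ = 6P₁ → 9P₁ + 2P₂ = 96.
Market 2: 11P₂ + 3P₁ = 97.
Eliminating P₂: 11×(1) − 2×(2) gives 93P₁ = 862, so P₁ = 862/93.
Back-substitute into (2): P₂ = (97 − 3×862/93) / 11 = 195/31.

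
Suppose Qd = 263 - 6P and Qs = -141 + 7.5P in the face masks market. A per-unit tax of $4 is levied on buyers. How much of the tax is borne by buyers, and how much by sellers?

Buyers bear 20/9, sellers bear 16/9

Pre-tax equilibrium: P* = 808/27, Q* = 751/9.
Tax on buyers shifts demand to Qd = 263 − 6(P + 4) = 239 - 6P.
239 - 6P = -141 + 7.5P gives seller price Ps = 760/27; buyers pay Pb = 760/27 + 4 = 868/27.
New quantity: Q = 263 − 6(868/27) = 631/9.
Buyer burden = 868/27 − 808/27 = 20/9; seller burden = 808/27 − 760/27 = 16/9.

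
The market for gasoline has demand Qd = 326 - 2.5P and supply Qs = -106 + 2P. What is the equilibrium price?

P* = 96

Set Qd = Qs: 326 - 2.5P = -106 + 2P.
432 = 4.5P, so P* = 96.
Q* = 326 − 2.5(96) = 86.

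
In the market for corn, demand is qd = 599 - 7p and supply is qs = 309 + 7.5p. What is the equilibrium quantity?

q* = 459

Set qd = qs: 599 - 7p = 309 + 7.5p.
290 = 14.5p, so p* = 20.
q* = 599 − 7(20) = 459.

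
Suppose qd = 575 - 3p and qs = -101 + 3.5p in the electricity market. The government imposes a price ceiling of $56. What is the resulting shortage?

Shortage = 312

Equilibrium price would be p* = 104, so the ceiling at 56 binds.
At p = 56: qd = 575 − 3(56) = 407, qs = -101 + 3.5(56) = 95.
Shortage = 407 − 95 = 312.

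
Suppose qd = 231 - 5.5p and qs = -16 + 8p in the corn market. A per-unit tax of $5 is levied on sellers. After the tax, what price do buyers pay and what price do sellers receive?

Pre-tax equilibrium: p* = 494/27, q* = 3520/27.
Tax on sellers shifts supply to qs = -16 + 8(p − 5) = -56 + 8p.
231 - 5.5p = -56 + 8p gives buyer price pb = 574/27; sellers receive ps = 574/27 − 5 = 439/27.
New quantity: q = 231 − 5.5(574/27) = 3080/27.

Buyers pay 574/27, sellers receive 439/27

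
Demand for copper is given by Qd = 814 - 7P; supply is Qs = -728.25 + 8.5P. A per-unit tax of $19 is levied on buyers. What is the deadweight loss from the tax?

Pre-tax equilibrium: P* = 99.5, Q* = 117.5.
Tax on buyers shifts demand to Qd = 814 − 7(P + 19) = 681 - 7P.
681 - 7P = -728.25 + 8.5P gives seller price Ps = 5637/62; buyers pay Pb = 5637/62 + 19 = 6815/62.
New quantity: Q = 814 − 7(6815/62) = 2763/62.
DWL = ½ × 19 × (117.5 − 2763/62) = 42959/62.

Deadweight loss = 42959/62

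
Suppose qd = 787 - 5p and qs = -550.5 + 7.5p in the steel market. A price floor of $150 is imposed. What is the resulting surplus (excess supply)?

Equilibrium price would be p* = 107, so the floor at 150 binds.
At p = 150: qd = 37, qs = 574.5.
Surplus = 574.5 − 37 = 537.5.

Surplus = 537.5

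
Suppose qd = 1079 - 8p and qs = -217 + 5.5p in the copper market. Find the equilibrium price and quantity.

p* = 96, q* = 311

Set qd = qs: 1079 - 8p = -217 + 5.5p.
1296 = 13.5p, so p* = 96.
q* = 1079 − 8(96) = 311.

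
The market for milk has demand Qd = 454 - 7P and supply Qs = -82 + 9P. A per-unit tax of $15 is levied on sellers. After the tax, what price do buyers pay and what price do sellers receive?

Buyers pay $41.9375, sellers receive $26.9375

Pre-tax equilibrium: P* = 33.5, Q* = 219.5.
Tax on sellers shifts supply to Qs = -82 + 9(P − 15) = -217 + 9P.
454 - 7P = -217 + 9P gives buyer price Pb = 41.9375; sellers receive Ps = 41.9375 − 15 = 26.9375.
New quantity: Q = 454 − 7(41.9375) = 160.4375.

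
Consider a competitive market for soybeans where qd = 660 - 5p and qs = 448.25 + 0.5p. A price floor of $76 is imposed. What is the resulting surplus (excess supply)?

Surplus = 206.25

Equilibrium price would be p* = 38.5, so the floor at 76 binds.
At p = 76: qd = 280, qs = 486.25.
Surplus = 486.25 − 280 = 206.25.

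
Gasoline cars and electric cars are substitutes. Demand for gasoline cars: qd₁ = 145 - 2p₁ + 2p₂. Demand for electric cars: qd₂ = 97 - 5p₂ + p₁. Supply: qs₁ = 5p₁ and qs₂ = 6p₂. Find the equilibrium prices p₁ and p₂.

Market 1: 145 - 2p₁ + 2p₂ = 5p₁ → 7p₁ - 2p₂ = 145.
Market 2: 11p₂ - p₁ = 97.
Eliminating p₂: 11×(1) + 2×(2) gives 75p₁ = 1789, so p₁ = 1789/75.
Back-substitute into (2): p₂ = (97 + 1×1789/75) / 11 = 824/75.

p₁ = 1789/75, p₂ = 824/75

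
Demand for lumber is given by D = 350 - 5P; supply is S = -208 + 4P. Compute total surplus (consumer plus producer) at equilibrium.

Equilibrium: 350 - 5P = -208 + 4P gives P* = 62, Q* = 40.
Demand choke price: P = 70; supply starts at P = 52.
CS = ½(70 − 62)(40) = 160; PS = ½(62 − 52)(40) = 200.

Total surplus = 360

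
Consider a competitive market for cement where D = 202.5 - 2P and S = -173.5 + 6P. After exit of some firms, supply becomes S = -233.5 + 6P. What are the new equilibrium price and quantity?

Original equilibrium: P* = 47, Q* = 108.5.
New equilibrium: 202.5 - 2P = -233.5 + 6P, so 436 = 8P and P' = 54.5; Q' = 202.5 − 2(54.5) = 93.5.

P' = 54.5, Q' = 93.5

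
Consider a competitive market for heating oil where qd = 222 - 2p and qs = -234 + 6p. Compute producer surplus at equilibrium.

Equilibrium: 222 - 2p = -234 + 6p gives p* = 57, q* = 108.
Supply starts at p = 39 (where qs = 0).
PS = ½(57 − 39)(108) = 972.

Producer surplus = 972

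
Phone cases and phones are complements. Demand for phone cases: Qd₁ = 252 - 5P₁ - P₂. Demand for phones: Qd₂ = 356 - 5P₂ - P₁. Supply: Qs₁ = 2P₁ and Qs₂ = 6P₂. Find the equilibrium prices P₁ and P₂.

Market 1: 252 - 5P₁ - P₂ = 2P₁ → 7P₁ + P₂ = 252.
Market 2: 11P₂ + P₁ = 356.
Eliminating P₂: 11×(1) − 1×(2) gives 76P₁ = 2416, so P₁ = 604/19.
Back-substitute into (2): P₂ = (356 − 1×604/19) / 11 = 560/19.

P₁ = 604/19, P₂ = 560/19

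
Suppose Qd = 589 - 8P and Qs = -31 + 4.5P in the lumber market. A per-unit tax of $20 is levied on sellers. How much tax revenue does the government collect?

Tax revenue = 2692

Pre-tax equilibrium: P* = 49.6, Q* = 192.2.
Tax on sellers shifts supply to Qs = -31 + 4.5(P − 20) = -121 + 4.5P.
589 - 8P = -121 + 4.5P gives buyer price Pb = 56.8; sellers receive Ps = 56.8 − 20 = 36.8.
New quantity: Q = 589 − 8(56.8) = 134.6.
Revenue = 20 × 134.6 = 2692.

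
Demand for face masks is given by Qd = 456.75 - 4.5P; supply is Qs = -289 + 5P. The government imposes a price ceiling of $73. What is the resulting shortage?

Equilibrium price would be P* = 78.5, so the ceiling at 73 binds.
At P = 73: Qd = 456.75 − 4.5(73) = 128.25, Qs = -289 + 5(73) = 76.
Shortage = 128.25 − 76 = 52.25.

Shortage = 52.25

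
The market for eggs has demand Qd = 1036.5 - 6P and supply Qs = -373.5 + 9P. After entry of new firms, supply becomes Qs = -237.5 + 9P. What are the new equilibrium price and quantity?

Original equilibrium: P* = 94, Q* = 472.5.
New equilibrium: 1036.5 - 6P = -237.5 + 9P, so 1274 = 15P and P' = 1274/15; Q' = 1036.5 − 6(1274/15) = 526.9.

P' = 1274/15, Q' = 526.9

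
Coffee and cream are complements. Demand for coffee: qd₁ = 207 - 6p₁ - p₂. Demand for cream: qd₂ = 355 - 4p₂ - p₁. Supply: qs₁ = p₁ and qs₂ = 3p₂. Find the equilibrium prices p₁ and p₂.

p₁ = 547/24, p₂ = 1139/24

Market 1: 207 - 6p₁ - p₂ = p₁ → 7p₁ + p₂ = 207.
Market 2: 7p₂ + p₁ = 355.
Eliminating p₂: 7×(1) − 1×(2) gives 48p₁ = 1094, so p₁ = 547/24.
Back-substitute into (2): p₂ = (355 − 1×547/24) / 7 = 1139/24.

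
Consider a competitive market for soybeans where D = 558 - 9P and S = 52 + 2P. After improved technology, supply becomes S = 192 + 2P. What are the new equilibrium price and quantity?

P' = 366/11, Q' = 2844/11

Original equilibrium: P* = 46, Q* = 144.
New equilibrium: 558 - 9P = 192 + 2P, so 366 = 11P and P' = 366/11; Q' = 558 − 9(366/11) = 2844/11.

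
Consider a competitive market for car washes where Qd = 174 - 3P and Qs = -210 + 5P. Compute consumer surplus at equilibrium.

Equilibrium: 174 - 3P = -210 + 5P gives P* = 48, Q* = 30.
Demand choke price (Qd = 0): P = 58.
CS = ½(58 − 48)(30) = 150.

Consumer surplus = 150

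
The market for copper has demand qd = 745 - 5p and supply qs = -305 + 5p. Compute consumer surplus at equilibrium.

Equilibrium: 745 - 5p = -305 + 5p gives p* = 105, q* = 220.
Demand choke price (qd = 0): p = 149.
CS = ½(149 − 105)(220) = 4840.

Consumer surplus = 4840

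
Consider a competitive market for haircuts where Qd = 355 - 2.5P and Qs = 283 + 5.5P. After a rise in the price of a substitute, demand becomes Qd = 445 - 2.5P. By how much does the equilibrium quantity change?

ΔQ = 61.875

Original equilibrium: P* = 9, Q* = 332.5.
New equilibrium: 445 - 2.5P = 283 + 5.5P, so 162 = 8P and P' = 20.25; Q' = 445 − 2.5(20.25) = 394.375.
Change in quantity: 394.375 − 332.5 = 61.875.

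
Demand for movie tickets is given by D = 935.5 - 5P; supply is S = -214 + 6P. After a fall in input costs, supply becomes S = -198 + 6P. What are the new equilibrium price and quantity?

P' = 2267/22, Q' = 4623/11

Original equilibrium: P* = 104.5, Q* = 413.
New equilibrium: 935.5 - 5P = -198 + 6P, so 1133.5 = 11P and P' = 2267/22; Q' = 935.5 − 5(2267/22) = 4623/11.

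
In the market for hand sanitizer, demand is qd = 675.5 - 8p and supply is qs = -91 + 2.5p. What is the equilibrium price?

Set qd = qs: 675.5 - 8p = -91 + 2.5p.
766.5 = 10.5p, so p* = 73.
q* = 675.5 − 8(73) = 91.5.

p* = 73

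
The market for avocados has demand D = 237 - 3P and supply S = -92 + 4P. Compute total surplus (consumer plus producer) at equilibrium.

Total surplus = 2688

Equilibrium: 237 - 3P = -92 + 4P gives P* = 47, Q* = 96.
Demand choke price: P = 79; supply starts at P = 23.
CS = ½(79 − 47)(96) = 1536; PS = ½(47 − 23)(96) = 1152.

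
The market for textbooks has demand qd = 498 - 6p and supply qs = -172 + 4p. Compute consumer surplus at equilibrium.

Equilibrium: 498 - 6p = -172 + 4p gives p* = 67, q* = 96.
Demand choke price (qd = 0): p = 83.
CS = ½(83 − 67)(96) = 768.

Consumer surplus = 768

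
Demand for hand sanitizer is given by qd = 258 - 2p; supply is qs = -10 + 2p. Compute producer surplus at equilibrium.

Equilibrium: 258 - 2p = -10 + 2p gives p* = 67, q* = 124.
Supply starts at p = 5 (where qs = 0).
PS = ½(67 − 5)(124) = 3844.

Producer surplus = 3844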